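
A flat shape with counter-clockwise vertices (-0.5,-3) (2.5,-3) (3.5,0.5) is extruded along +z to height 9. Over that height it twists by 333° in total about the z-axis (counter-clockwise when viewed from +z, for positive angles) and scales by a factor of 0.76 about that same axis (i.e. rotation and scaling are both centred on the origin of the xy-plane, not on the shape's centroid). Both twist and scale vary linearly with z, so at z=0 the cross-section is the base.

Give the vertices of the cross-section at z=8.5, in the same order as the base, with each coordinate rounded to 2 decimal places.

t = z/height = 8.5/9 = 0.944444
s = 1 + (scale-1)·z/height = 1 + (0.76-1)·8.5/9 = 0.773333
θ = twist·z/height = 333°·8.5/9 = 314.5000° = 5.489060 rad
cos θ = 0.700909, sin θ = -0.713250 (intermediates below are computed at full precision and shown rounded to 5 d.p.)
v1: (-0.5,-3) → rotate → (-2.49021,-1.74610) → ×s → (-1.92576,-1.35032) → (-1.93,-1.35)
v2: (2.5,-3) → rotate → (-0.38748,-3.88585) → ×s → (-0.29965,-3.00506) → (-0.30,-3.01)
v3: (3.5,0.5) → rotate → (2.80981,-2.14592) → ×s → (2.17292,-1.65951) → (2.17,-1.66)

Cross-section at z=8.5: (-1.93,-1.35) (-0.30,-3.01) (2.17,-1.66)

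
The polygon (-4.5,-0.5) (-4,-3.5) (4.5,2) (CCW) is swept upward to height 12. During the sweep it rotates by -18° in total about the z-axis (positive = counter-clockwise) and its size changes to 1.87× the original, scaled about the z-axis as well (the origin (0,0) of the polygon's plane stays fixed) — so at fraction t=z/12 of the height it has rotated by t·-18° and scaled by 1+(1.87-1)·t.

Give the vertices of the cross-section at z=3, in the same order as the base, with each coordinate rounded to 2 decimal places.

t = z/height = 3/12 = 0.25
s = 1 + (scale-1)·z/height = 1 + (1.87-1)·3/12 = 1.217500
θ = twist·z/height = -18°·3/12 = -4.5000° = -0.078540 rad
cos θ = 0.996917, sin θ = -0.078459 (intermediates below are computed at full precision and shown rounded to 5 d.p.)
v1: (-4.5,-0.5) → rotate → (-4.52536,-0.14539) → ×s → (-5.50962,-0.17702) → (-5.51,-0.18)
v2: (-4,-3.5) → rotate → (-4.26228,-3.17537) → ×s → (-5.18932,-3.86602) → (-5.19,-3.87)
v3: (4.5,2) → rotate → (4.64305,1.64077) → ×s → (5.65291,1.99764) → (5.65,2.00)

Cross-section at z=3: (-5.51,-0.18) (-5.19,-3.87) (5.65,2.00)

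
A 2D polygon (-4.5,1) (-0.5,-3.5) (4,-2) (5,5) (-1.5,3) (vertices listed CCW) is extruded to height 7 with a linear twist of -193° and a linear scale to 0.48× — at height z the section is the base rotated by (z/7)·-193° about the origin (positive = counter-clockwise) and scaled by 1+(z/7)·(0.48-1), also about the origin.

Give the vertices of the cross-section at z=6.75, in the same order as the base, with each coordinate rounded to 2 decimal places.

t = z/height = 6.75/7 = 0.964286
s = 1 + (scale-1)·z/height = 1 + (0.48-1)·6.75/7 = 0.498571
θ = twist·z/height = -193°·6.75/7 = -186.1071° = -3.248182 rad
cos θ = -0.994325, sin θ = 0.106388 (intermediates below are computed at full precision and shown rounded to 5 d.p.)
v1: (-4.5,1) → rotate → (4.36807,-1.47307) → ×s → (2.17780,-0.73443) → (2.18,-0.73)
v2: (-0.5,-3.5) → rotate → (0.86952,3.42694) → ×s → (0.43352,1.70858) → (0.43,1.71)
v3: (4,-2) → rotate → (-3.76452,2.41420) → ×s → (-1.87688,1.20365) → (-1.88,1.20)
v4: (5,5) → rotate → (-5.50356,-4.43968) → ×s → (-2.74392,-2.21350) → (-2.74,-2.21)
v5: (-1.5,3) → rotate → (1.17232,-3.14256) → ×s → (0.58449,-1.56679) → (0.58,-1.57)

Cross-section at z=6.75: (2.18,-0.73) (0.43,1.71) (-1.88,1.20) (-2.74,-2.21) (0.58,-1.57)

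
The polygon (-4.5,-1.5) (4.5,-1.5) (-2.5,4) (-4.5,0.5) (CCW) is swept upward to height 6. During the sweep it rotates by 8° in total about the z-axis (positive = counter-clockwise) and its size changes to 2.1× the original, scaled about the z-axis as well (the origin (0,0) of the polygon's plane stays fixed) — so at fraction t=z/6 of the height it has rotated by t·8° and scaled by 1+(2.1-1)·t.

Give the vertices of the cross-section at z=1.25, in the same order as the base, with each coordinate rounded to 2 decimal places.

t = z/height = 1.25/6 = 0.208333
s = 1 + (scale-1)·z/height = 1 + (2.1-1)·1.25/6 = 1.229167
θ = twist·z/height = 8°·1.25/6 = 1.6667° = 0.029089 rad
cos θ = 0.999577, sin θ = 0.029085 (intermediates below are computed at full precision and shown rounded to 5 d.p.)
v1: (-4.5,-1.5) → rotate → (-4.45447,-1.63025) → ×s → (-5.47529,-2.00384) → (-5.48,-2.00)
v2: (4.5,-1.5) → rotate → (4.54172,-1.36848) → ×s → (5.58253,-1.68210) → (5.58,-1.68)
v3: (-2.5,4) → rotate → (-2.61528,3.92560) → ×s → (-3.21462,4.82521) → (-3.21,4.83)
v4: (-4.5,0.5) → rotate → (-4.51264,0.36891) → ×s → (-5.54678,0.45345) → (-5.55,0.45)

Cross-section at z=1.25: (-5.48,-2.00) (5.58,-1.68) (-3.21,4.83) (-5.55,0.45)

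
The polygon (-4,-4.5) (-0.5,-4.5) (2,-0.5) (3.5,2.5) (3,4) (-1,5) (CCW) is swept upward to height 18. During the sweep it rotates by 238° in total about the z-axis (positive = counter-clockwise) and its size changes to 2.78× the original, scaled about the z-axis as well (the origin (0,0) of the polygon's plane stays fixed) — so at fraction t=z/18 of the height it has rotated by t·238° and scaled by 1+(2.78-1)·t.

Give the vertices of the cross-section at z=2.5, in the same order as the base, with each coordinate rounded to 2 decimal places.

Cross-section at z=2.5: (-1.12,-7.43) (2.54,-5.04) (2.43,0.84) (1.96,4.99) (0.41,6.22) (-4.45,4.55)

t = z/height = 2.5/18 = 0.138889
s = 1 + (scale-1)·z/height = 1 + (2.78-1)·2.5/18 = 1.247222
θ = twist·z/height = 238°·2.5/18 = 33.0556° = 0.576928 rad
cos θ = 0.838142, sin θ = 0.545452 (intermediates below are computed at full precision and shown rounded to 5 d.p.)
v1: (-4,-4.5) → rotate → (-0.89803,-5.95345) → ×s → (-1.12005,-7.42527) → (-1.12,-7.43)
v2: (-0.5,-4.5) → rotate → (2.03546,-4.04437) → ×s → (2.53867,-5.04422) → (2.54,-5.04)
v3: (2,-0.5) → rotate → (1.94901,0.67183) → ×s → (2.43085,0.83792) → (2.43,0.84)
v4: (3.5,2.5) → rotate → (1.56987,4.00444) → ×s → (1.95797,4.99442) → (1.96,4.99)
v5: (3,4) → rotate → (0.33262,4.98892) → ×s → (0.41485,6.22230) → (0.41,6.22)
v6: (-1,5) → rotate → (-3.56540,3.64526) → ×s → (-4.44685,4.54645) → (-4.45,4.55)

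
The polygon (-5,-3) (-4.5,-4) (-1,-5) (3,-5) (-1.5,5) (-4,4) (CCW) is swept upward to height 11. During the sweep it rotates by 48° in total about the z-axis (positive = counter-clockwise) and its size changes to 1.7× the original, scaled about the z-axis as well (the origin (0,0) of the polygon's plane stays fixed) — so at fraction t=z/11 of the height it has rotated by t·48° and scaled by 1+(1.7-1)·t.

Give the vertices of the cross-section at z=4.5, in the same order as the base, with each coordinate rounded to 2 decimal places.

Cross-section at z=4.5: (-4.76,-5.80) (-3.72,-6.79) (0.95,-6.49) (5.80,-4.76) (-3.98,5.41) (-6.58,3.12)

t = z/height = 4.5/11 = 0.409091
s = 1 + (scale-1)·z/height = 1 + (1.7-1)·4.5/11 = 1.286364
θ = twist·z/height = 48°·4.5/11 = 19.6364° = 0.342719 rad
cos θ = 0.941844, sin θ = 0.336049 (intermediates below are computed at full precision and shown rounded to 5 d.p.)
v1: (-5,-3) → rotate → (-3.70107,-4.50578) → ×s → (-4.76093,-5.79607) → (-4.76,-5.80)
v2: (-4.5,-4) → rotate → (-2.89410,-5.27960) → ×s → (-3.72287,-6.79149) → (-3.72,-6.79)
v3: (-1,-5) → rotate → (0.73840,-5.04527) → ×s → (0.94985,-6.49005) → (0.95,-6.49)
v4: (3,-5) → rotate → (4.50578,-3.70107) → ×s → (5.79607,-4.76093) → (5.80,-4.76)
v5: (-1.5,5) → rotate → (-3.09301,4.20515) → ×s → (-3.97874,5.40935) → (-3.98,5.41)
v6: (-4,4) → rotate → (-5.11158,2.42318) → ×s → (-6.57534,3.11709) → (-6.58,3.12)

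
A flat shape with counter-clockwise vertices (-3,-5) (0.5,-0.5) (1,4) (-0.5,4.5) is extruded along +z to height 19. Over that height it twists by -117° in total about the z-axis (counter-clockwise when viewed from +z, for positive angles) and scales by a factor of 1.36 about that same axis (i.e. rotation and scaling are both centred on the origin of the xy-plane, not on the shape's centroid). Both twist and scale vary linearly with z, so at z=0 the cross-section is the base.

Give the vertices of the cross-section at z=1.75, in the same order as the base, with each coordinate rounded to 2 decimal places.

t = z/height = 1.75/19 = 0.0921053
s = 1 + (scale-1)·z/height = 1 + (1.36-1)·1.75/19 = 1.033158
θ = twist·z/height = -117°·1.75/19 = -10.7763° = -0.188082 rad
cos θ = 0.982365, sin θ = -0.186975 (intermediates below are computed at full precision and shown rounded to 5 d.p.)
v1: (-3,-5) → rotate → (-3.88197,-4.35090) → ×s → (-4.01069,-4.49516) → (-4.01,-4.50)
v2: (0.5,-0.5) → rotate → (0.39769,-0.58467) → ×s → (0.41088,-0.60406) → (0.41,-0.60)
v3: (1,4) → rotate → (1.73027,3.74248) → ×s → (1.78764,3.86658) → (1.79,3.87)
v4: (-0.5,4.5) → rotate → (0.35021,4.51413) → ×s → (0.36182,4.66381) → (0.36,4.66)

Cross-section at z=1.75: (-4.01,-4.50) (0.41,-0.60) (1.79,3.87) (0.36,4.66)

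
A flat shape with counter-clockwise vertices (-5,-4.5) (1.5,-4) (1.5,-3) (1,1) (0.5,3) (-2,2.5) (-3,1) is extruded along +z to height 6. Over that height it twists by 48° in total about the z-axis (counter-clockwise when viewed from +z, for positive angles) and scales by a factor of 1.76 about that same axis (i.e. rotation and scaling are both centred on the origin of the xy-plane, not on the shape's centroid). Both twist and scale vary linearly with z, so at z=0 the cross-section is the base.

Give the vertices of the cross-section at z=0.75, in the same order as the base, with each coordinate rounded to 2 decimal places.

t = z/height = 0.75/6 = 0.125
s = 1 + (scale-1)·z/height = 1 + (1.76-1)·0.75/6 = 1.095000
θ = twist·z/height = 48°·0.75/6 = 6.0000° = 0.104720 rad
cos θ = 0.994522, sin θ = 0.104528 (intermediates below are computed at full precision and shown rounded to 5 d.p.)
v1: (-5,-4.5) → rotate → (-4.50223,-4.99799) → ×s → (-4.92994,-5.47280) → (-4.93,-5.47)
v2: (1.5,-4) → rotate → (1.90990,-3.82129) → ×s → (2.09134,-4.18432) → (2.09,-4.18)
v3: (1.5,-3) → rotate → (1.80537,-2.82677) → ×s → (1.97688,-3.09532) → (1.98,-3.10)
v4: (1,1) → rotate → (0.88999,1.09905) → ×s → (0.97454,1.20346) → (0.97,1.20)
v5: (0.5,3) → rotate → (0.18368,3.03583) → ×s → (0.20112,3.32423) → (0.20,3.32)
v6: (-2,2.5) → rotate → (-2.25036,2.27725) → ×s → (-2.46415,2.49359) → (-2.46,2.49)
v7: (-3,1) → rotate → (-3.08809,0.68094) → ×s → (-3.38146,0.74563) → (-3.38,0.75)

Cross-section at z=0.75: (-4.93,-5.47) (2.09,-4.18) (1.98,-3.10) (0.97,1.20) (0.20,3.32) (-2.46,2.49) (-3.38,0.75)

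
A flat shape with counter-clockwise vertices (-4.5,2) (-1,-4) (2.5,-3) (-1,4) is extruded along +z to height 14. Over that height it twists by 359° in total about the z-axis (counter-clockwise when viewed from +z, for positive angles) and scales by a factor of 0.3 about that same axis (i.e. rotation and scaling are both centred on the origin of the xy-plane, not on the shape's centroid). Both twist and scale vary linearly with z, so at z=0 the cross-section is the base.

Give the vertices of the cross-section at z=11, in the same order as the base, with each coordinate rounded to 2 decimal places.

t = z/height = 11/14 = 0.785714
s = 1 + (scale-1)·z/height = 1 + (0.3-1)·11/14 = 0.450000
θ = twist·z/height = 359°·11/14 = 282.0714° = 4.923075 rad
cos θ = 0.209131, sin θ = -0.977888 (intermediates below are computed at full precision and shown rounded to 5 d.p.)
v1: (-4.5,2) → rotate → (1.01469,4.81876) → ×s → (0.45661,2.16844) → (0.46,2.17)
v2: (-1,-4) → rotate → (-4.12068,0.14136) → ×s → (-1.85431,0.06361) → (-1.85,0.06)
v3: (2.5,-3) → rotate → (-2.41084,-3.07211) → ×s → (-1.08488,-1.38245) → (-1.08,-1.38)
v4: (-1,4) → rotate → (3.70242,1.81441) → ×s → (1.66609,0.81649) → (1.67,0.82)

Cross-section at z=11: (0.46,2.17) (-1.85,0.06) (-1.08,-1.38) (1.67,0.82)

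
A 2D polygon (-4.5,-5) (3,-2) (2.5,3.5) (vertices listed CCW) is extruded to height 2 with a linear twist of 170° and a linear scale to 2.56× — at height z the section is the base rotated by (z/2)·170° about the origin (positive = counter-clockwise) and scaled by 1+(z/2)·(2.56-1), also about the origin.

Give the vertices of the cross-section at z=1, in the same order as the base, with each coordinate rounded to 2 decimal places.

Cross-section at z=1: (8.17,-8.76) (4.01,5.01) (-5.82,4.98)

t = z/height = 1/2 = 0.5
s = 1 + (scale-1)·z/height = 1 + (2.56-1)·1/2 = 1.780000
θ = twist·z/height = 170°·1/2 = 85.0000° = 1.483530 rad
cos θ = 0.087156, sin θ = 0.996195 (intermediates below are computed at full precision and shown rounded to 5 d.p.)
v1: (-4.5,-5) → rotate → (4.58877,-4.91865) → ×s → (8.16802,-8.75521) → (8.17,-8.76)
v2: (3,-2) → rotate → (2.25386,2.81427) → ×s → (4.01186,5.00941) → (4.01,5.01)
v3: (2.5,3.5) → rotate → (-3.26879,2.79553) → ×s → (-5.81845,4.97605) → (-5.82,4.98)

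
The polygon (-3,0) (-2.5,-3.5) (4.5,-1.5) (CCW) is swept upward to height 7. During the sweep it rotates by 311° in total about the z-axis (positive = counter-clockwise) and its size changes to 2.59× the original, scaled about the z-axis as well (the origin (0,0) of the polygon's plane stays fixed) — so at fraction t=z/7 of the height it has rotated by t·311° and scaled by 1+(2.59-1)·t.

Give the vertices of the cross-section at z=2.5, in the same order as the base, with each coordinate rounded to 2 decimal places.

t = z/height = 2.5/7 = 0.357143
s = 1 + (scale-1)·z/height = 1 + (2.59-1)·2.5/7 = 1.567857
θ = twist·z/height = 311°·2.5/7 = 111.0714° = 1.938562 rad
cos θ = -0.359532, sin θ = 0.933133 (intermediates below are computed at full precision and shown rounded to 5 d.p.)
v1: (-3,0) → rotate → (1.07859,-2.79940) → ×s → (1.69108,-4.38906) → (1.69,-4.39)
v2: (-2.5,-3.5) → rotate → (4.16479,-1.07447) → ×s → (6.52980,-1.68462) → (6.53,-1.68)
v3: (4.5,-1.5) → rotate → (-0.21819,4.73840) → ×s → (-0.34209,7.42913) → (-0.34,7.43)

Cross-section at z=2.5: (1.69,-4.39) (6.53,-1.68) (-0.34,7.43)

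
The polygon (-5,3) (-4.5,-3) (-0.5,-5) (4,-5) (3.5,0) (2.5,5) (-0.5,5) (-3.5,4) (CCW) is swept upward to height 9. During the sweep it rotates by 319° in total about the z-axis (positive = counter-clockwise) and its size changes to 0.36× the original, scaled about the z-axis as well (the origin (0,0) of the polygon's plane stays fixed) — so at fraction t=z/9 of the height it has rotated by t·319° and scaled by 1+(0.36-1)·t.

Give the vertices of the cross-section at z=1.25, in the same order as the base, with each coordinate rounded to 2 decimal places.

t = z/height = 1.25/9 = 0.138889
s = 1 + (scale-1)·z/height = 1 + (0.36-1)·1.25/9 = 0.911111
θ = twist·z/height = 319°·1.25/9 = 44.3056° = 0.773278 rad
cos θ = 0.715625, sin θ = 0.698485 (intermediates below are computed at full precision and shown rounded to 5 d.p.)
v1: (-5,3) → rotate → (-5.67358,-1.34555) → ×s → (-5.16926,-1.22594) → (-5.17,-1.23)
v2: (-4.5,-3) → rotate → (-1.12486,-5.29006) → ×s → (-1.02487,-4.81983) → (-1.02,-4.82)
v3: (-0.5,-5) → rotate → (3.13461,-3.92737) → ×s → (2.85598,-3.57827) → (2.86,-3.58)
v4: (4,-5) → rotate → (6.35492,-0.78419) → ×s → (5.79004,-0.71448) → (5.79,-0.71)
v5: (3.5,0) → rotate → (2.50469,2.44470) → ×s → (2.28205,2.22739) → (2.28,2.23)
v6: (2.5,5) → rotate → (-1.70336,5.32434) → ×s → (-1.55195,4.85106) → (-1.55,4.85)
v7: (-0.5,5) → rotate → (-3.85024,3.22888) → ×s → (-3.50799,2.94187) → (-3.51,2.94)
v8: (-3.5,4) → rotate → (-5.29863,0.41780) → ×s → (-4.82764,0.38067) → (-4.83,0.38)

Cross-section at z=1.25: (-5.17,-1.23) (-1.02,-4.82) (2.86,-3.58) (5.79,-0.71) (2.28,2.23) (-1.55,4.85) (-3.51,2.94) (-4.83,0.38)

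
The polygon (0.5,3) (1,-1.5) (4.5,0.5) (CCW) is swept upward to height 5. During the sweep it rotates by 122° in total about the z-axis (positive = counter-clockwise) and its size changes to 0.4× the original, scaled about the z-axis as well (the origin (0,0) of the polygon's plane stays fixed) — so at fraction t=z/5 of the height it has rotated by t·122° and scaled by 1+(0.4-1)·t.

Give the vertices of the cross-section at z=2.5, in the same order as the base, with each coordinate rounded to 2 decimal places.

t = z/height = 2.5/5 = 0.5
s = 1 + (scale-1)·z/height = 1 + (0.4-1)·2.5/5 = 0.700000
θ = twist·z/height = 122°·2.5/5 = 61.0000° = 1.064651 rad
cos θ = 0.484810, sin θ = 0.874620 (intermediates below are computed at full precision and shown rounded to 5 d.p.)
v1: (0.5,3) → rotate → (-2.38145,1.89174) → ×s → (-1.66702,1.32422) → (-1.67,1.32)
v2: (1,-1.5) → rotate → (1.79674,0.14741) → ×s → (1.25772,0.10318) → (1.26,0.10)
v3: (4.5,0.5) → rotate → (1.74433,4.17819) → ×s → (1.22103,2.92474) → (1.22,2.92)

Cross-section at z=2.5: (-1.67,1.32) (1.26,0.10) (1.22,2.92)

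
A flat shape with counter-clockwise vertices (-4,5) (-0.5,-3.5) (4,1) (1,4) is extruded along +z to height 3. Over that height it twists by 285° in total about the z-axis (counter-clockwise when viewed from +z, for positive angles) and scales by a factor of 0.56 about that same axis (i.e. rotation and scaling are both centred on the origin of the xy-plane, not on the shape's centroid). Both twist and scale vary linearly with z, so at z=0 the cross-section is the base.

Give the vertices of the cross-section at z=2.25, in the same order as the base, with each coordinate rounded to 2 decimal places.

Cross-section at z=2.25: (4.09,-1.30) (-1.02,2.14) (-1.86,-2.05) (0.93,-2.60)

t = z/height = 2.25/3 = 0.75
s = 1 + (scale-1)·z/height = 1 + (0.56-1)·2.25/3 = 0.670000
θ = twist·z/height = 285°·2.25/3 = 213.7500° = 3.730641 rad
cos θ = -0.831470, sin θ = -0.555570 (intermediates below are computed at full precision and shown rounded to 5 d.p.)
v1: (-4,5) → rotate → (6.10373,-1.93507) → ×s → (4.08950,-1.29649) → (4.09,-1.30)
v2: (-0.5,-3.5) → rotate → (-1.52876,3.18793) → ×s → (-1.02427,2.13591) → (-1.02,2.14)
v3: (4,1) → rotate → (-2.77031,-3.05375) → ×s → (-1.85611,-2.04601) → (-1.86,-2.05)
v4: (1,4) → rotate → (1.39081,-3.88145) → ×s → (0.93184,-2.60057) → (0.93,-2.60)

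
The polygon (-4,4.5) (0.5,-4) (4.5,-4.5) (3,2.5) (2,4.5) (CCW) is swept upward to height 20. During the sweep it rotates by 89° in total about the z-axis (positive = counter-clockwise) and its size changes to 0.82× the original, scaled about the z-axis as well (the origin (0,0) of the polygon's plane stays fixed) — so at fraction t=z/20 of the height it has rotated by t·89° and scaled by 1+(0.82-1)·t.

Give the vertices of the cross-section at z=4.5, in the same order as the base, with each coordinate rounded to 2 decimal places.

t = z/height = 4.5/20 = 0.225
s = 1 + (scale-1)·z/height = 1 + (0.82-1)·4.5/20 = 0.959500
θ = twist·z/height = 89°·4.5/20 = 20.0250° = 0.349502 rad
cos θ = 0.939543, sin θ = 0.342430 (intermediates below are computed at full precision and shown rounded to 5 d.p.)
v1: (-4,4.5) → rotate → (-5.29911,2.85822) → ×s → (-5.08449,2.74247) → (-5.08,2.74)
v2: (0.5,-4) → rotate → (1.83949,-3.58696) → ×s → (1.76499,-3.44169) → (1.76,-3.44)
v3: (4.5,-4.5) → rotate → (5.76888,-2.68701) → ×s → (5.53524,-2.57819) → (5.54,-2.58)
v4: (3,2.5) → rotate → (1.96255,3.37615) → ×s → (1.88307,3.23941) → (1.88,3.24)
v5: (2,4.5) → rotate → (0.33815,4.91281) → ×s → (0.32446,4.71384) → (0.32,4.71)

Cross-section at z=4.5: (-5.08,2.74) (1.76,-3.44) (5.54,-2.58) (1.88,3.24) (0.32,4.71)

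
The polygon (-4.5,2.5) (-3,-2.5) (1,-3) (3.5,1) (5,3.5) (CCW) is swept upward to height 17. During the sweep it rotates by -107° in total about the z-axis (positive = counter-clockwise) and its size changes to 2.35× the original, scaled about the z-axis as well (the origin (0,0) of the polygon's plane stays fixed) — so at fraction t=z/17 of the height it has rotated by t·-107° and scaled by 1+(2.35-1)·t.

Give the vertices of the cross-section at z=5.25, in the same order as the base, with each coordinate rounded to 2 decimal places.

t = z/height = 5.25/17 = 0.308824
s = 1 + (scale-1)·z/height = 1 + (2.35-1)·5.25/17 = 1.416912
θ = twist·z/height = -107°·5.25/17 = -33.0441° = -0.576729 rad
cos θ = 0.838251, sin θ = -0.545285 (intermediates below are computed at full precision and shown rounded to 5 d.p.)
v1: (-4.5,2.5) → rotate → (-2.40892,4.54941) → ×s → (-3.41322,6.44611) → (-3.41,6.45)
v2: (-3,-2.5) → rotate → (-3.87796,-0.45977) → ×s → (-5.49473,-0.65146) → (-5.49,-0.65)
v3: (1,-3) → rotate → (-0.79760,-3.06004) → ×s → (-1.13013,-4.33580) → (-1.13,-4.34)
v4: (3.5,1) → rotate → (3.47916,-1.07025) → ×s → (4.92967,-1.51644) → (4.93,-1.52)
v5: (5,3.5) → rotate → (6.09975,0.20746) → ×s → (8.64281,0.29395) → (8.64,0.29)

Cross-section at z=5.25: (-3.41,6.45) (-5.49,-0.65) (-1.13,-4.34) (4.93,-1.52) (8.64,0.29)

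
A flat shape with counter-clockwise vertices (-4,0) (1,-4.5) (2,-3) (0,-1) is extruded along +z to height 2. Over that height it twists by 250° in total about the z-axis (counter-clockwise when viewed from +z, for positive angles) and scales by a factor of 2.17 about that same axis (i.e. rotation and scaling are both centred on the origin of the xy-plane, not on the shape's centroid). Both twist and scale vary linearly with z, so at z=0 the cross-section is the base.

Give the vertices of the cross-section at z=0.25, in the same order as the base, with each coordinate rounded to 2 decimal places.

t = z/height = 0.25/2 = 0.125
s = 1 + (scale-1)·z/height = 1 + (2.17-1)·0.25/2 = 1.146250
θ = twist·z/height = 250°·0.25/2 = 31.2500° = 0.545415 rad
cos θ = 0.854912, sin θ = 0.518773 (intermediates below are computed at full precision and shown rounded to 5 d.p.)
v1: (-4,0) → rotate → (-3.41965,-2.07509) → ×s → (-3.91977,-2.37858) → (-3.92,-2.38)
v2: (1,-4.5) → rotate → (3.18939,-3.32833) → ×s → (3.65584,-3.81510) → (3.66,-3.82)
v3: (2,-3) → rotate → (3.26614,-1.52719) → ×s → (3.74382,-1.75054) → (3.74,-1.75)
v4: (0,-1) → rotate → (0.51877,-0.85491) → ×s → (0.59464,-0.97994) → (0.59,-0.98)

Cross-section at z=0.25: (-3.92,-2.38) (3.66,-3.82) (3.74,-1.75) (0.59,-0.98)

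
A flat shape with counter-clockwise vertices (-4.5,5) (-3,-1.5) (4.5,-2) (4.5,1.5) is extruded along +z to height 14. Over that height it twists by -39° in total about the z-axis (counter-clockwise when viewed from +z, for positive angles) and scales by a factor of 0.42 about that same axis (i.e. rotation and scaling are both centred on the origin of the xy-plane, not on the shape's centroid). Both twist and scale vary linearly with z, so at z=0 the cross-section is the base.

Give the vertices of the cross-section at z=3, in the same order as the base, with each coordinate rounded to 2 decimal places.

t = z/height = 3/14 = 0.214286
s = 1 + (scale-1)·z/height = 1 + (0.42-1)·3/14 = 0.875714
θ = twist·z/height = -39°·3/14 = -8.3571° = -0.145860 rad
cos θ = 0.989381, sin θ = -0.145343 (intermediates below are computed at full precision and shown rounded to 5 d.p.)
v1: (-4.5,5) → rotate → (-3.72550,5.60095) → ×s → (-3.26247,4.90483) → (-3.26,4.90)
v2: (-3,-1.5) → rotate → (-3.18616,-1.04804) → ×s → (-2.79016,-0.91779) → (-2.79,-0.92)
v3: (4.5,-2) → rotate → (4.16153,-2.63281) → ×s → (3.64431,-2.30559) → (3.64,-2.31)
v4: (4.5,1.5) → rotate → (4.67023,0.83003) → ×s → (4.08979,0.72687) → (4.09,0.73)

Cross-section at z=3: (-3.26,4.90) (-2.79,-0.92) (3.64,-2.31) (4.09,0.73)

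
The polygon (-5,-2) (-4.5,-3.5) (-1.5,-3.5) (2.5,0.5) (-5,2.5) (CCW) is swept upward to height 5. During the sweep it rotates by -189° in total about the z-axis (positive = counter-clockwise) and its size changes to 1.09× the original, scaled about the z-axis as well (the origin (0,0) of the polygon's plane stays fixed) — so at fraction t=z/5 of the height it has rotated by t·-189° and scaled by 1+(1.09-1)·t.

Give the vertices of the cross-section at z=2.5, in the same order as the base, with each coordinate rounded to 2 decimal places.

t = z/height = 2.5/5 = 0.5
s = 1 + (scale-1)·z/height = 1 + (1.09-1)·2.5/5 = 1.045000
θ = twist·z/height = -189°·2.5/5 = -94.5000° = -1.649336 rad
cos θ = -0.078459, sin θ = -0.996917 (intermediates below are computed at full precision and shown rounded to 5 d.p.)
v1: (-5,-2) → rotate → (-1.60154,5.14150) → ×s → (-1.67361,5.37287) → (-1.67,5.37)
v2: (-4.5,-3.5) → rotate → (-3.13614,4.76073) → ×s → (-3.27727,4.97497) → (-3.28,4.97)
v3: (-1.5,-3.5) → rotate → (-3.37152,1.76998) → ×s → (-3.52324,1.84963) → (-3.52,1.85)
v4: (2.5,0.5) → rotate → (0.30231,-2.53152) → ×s → (0.31591,-2.64544) → (0.32,-2.65)
v5: (-5,2.5) → rotate → (2.88459,4.78844) → ×s → (3.01440,5.00392) → (3.01,5.00)

Cross-section at z=2.5: (-1.67,5.37) (-3.28,4.97) (-3.52,1.85) (0.32,-2.65) (3.01,5.00)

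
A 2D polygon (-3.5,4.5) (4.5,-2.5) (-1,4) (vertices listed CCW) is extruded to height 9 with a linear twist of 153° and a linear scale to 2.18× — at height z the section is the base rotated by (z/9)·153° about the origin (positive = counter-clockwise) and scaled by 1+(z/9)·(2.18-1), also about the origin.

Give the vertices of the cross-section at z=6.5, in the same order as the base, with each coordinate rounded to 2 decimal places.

Cross-section at z=6.5: (-5.54,-8.99) (1.42,9.43) (-6.29,-4.33)

t = z/height = 6.5/9 = 0.722222
s = 1 + (scale-1)·z/height = 1 + (2.18-1)·6.5/9 = 1.852222
θ = twist·z/height = 153°·6.5/9 = 110.5000° = 1.928589 rad
cos θ = -0.350207, sin θ = 0.936672 (intermediates below are computed at full precision and shown rounded to 5 d.p.)
v1: (-3.5,4.5) → rotate → (-2.98930,-4.85429) → ×s → (-5.53685,-8.99122) → (-5.54,-8.99)
v2: (4.5,-2.5) → rotate → (0.76575,5.09054) → ×s → (1.41833,9.42882) → (1.42,9.43)
v3: (-1,4) → rotate → (-3.39648,-2.33750) → ×s → (-6.29104,-4.32957) → (-6.29,-4.33)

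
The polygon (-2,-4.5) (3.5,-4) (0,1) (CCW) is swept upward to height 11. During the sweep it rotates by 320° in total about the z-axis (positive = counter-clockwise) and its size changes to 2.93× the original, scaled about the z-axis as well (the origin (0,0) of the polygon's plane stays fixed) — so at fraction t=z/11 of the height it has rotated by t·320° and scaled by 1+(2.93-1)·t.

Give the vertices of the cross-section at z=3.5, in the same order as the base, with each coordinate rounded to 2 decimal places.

t = z/height = 3.5/11 = 0.318182
s = 1 + (scale-1)·z/height = 1 + (2.93-1)·3.5/11 = 1.614091
θ = twist·z/height = 320°·3.5/11 = 101.8182° = 1.777063 rad
cos θ = -0.204807, sin θ = 0.978802 (intermediates below are computed at full precision and shown rounded to 5 d.p.)
v1: (-2,-4.5) → rotate → (4.81422,-1.03597) → ×s → (7.77060,-1.67216) → (7.77,-1.67)
v2: (3.5,-4) → rotate → (3.19839,4.24504) → ×s → (5.16249,6.85187) → (5.16,6.85)
v3: (0,1) → rotate → (-0.97880,-0.20481) → ×s → (-1.57988,-0.33058) → (-1.58,-0.33)

Cross-section at z=3.5: (7.77,-1.67) (5.16,6.85) (-1.58,-0.33)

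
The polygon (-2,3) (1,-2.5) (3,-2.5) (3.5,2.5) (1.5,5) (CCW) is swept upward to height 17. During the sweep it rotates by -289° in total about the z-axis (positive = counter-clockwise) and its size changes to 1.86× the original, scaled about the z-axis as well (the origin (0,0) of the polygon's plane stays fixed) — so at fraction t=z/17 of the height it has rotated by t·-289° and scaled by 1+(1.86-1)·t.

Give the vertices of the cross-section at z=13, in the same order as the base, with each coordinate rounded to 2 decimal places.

t = z/height = 13/17 = 0.764706
s = 1 + (scale-1)·z/height = 1 + (1.86-1)·13/17 = 1.657647
θ = twist·z/height = -289°·13/17 = -221.0000° = -3.857178 rad
cos θ = -0.754710, sin θ = 0.656059 (intermediates below are computed at full precision and shown rounded to 5 d.p.)
v1: (-2,3) → rotate → (-0.45876,-3.57625) → ×s → (-0.76046,-5.92815) → (-0.76,-5.93)
v2: (1,-2.5) → rotate → (0.88544,2.54283) → ×s → (1.46774,4.21512) → (1.47,4.22)
v3: (3,-2.5) → rotate → (-0.62398,3.85495) → ×s → (-1.03434,6.39015) → (-1.03,6.39)
v4: (3.5,2.5) → rotate → (-4.28163,0.40943) → ×s → (-7.09743,0.67869) → (-7.10,0.68)
v5: (1.5,5) → rotate → (-4.41236,-2.78946) → ×s → (-7.31413,-4.62394) → (-7.31,-4.62)

Cross-section at z=13: (-0.76,-5.93) (1.47,4.22) (-1.03,6.39) (-7.10,0.68) (-7.31,-4.62)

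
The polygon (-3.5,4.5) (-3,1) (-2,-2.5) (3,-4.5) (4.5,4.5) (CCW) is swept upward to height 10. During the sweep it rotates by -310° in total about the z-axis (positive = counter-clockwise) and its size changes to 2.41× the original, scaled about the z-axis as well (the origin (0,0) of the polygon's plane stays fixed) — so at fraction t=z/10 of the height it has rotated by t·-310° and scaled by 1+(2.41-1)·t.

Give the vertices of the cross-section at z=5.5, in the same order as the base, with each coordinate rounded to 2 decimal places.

t = z/height = 5.5/10 = 0.55
s = 1 + (scale-1)·z/height = 1 + (2.41-1)·5.5/10 = 1.775500
θ = twist·z/height = -310°·5.5/10 = -170.5000° = -2.975786 rad
cos θ = -0.986286, sin θ = -0.165048 (intermediates below are computed at full precision and shown rounded to 5 d.p.)
v1: (-3.5,4.5) → rotate → (4.19471,-3.86062) → ×s → (7.44771,-6.85453) → (7.45,-6.85)
v2: (-3,1) → rotate → (3.12390,-0.49114) → ×s → (5.54649,-0.87202) → (5.55,-0.87)
v3: (-2,-2.5) → rotate → (1.55995,2.79581) → ×s → (2.76970,4.96396) → (2.77,4.96)
v4: (3,-4.5) → rotate → (-3.70157,3.94314) → ×s → (-6.57214,7.00105) → (-6.57,7.00)
v5: (4.5,4.5) → rotate → (-3.69557,-5.18100) → ×s → (-6.56149,-9.19886) → (-6.56,-9.20)

Cross-section at z=5.5: (7.45,-6.85) (5.55,-0.87) (2.77,4.96) (-6.57,7.00) (-6.56,-9.20)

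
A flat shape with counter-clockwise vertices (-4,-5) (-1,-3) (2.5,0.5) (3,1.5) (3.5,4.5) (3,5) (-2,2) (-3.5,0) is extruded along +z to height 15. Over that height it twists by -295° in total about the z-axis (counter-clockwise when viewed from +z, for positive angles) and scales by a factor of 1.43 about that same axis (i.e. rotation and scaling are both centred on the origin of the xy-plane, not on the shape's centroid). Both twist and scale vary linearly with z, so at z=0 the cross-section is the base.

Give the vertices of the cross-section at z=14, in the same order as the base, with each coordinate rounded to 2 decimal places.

Cross-section at z=14: (6.46,-6.23) (4.06,-1.79) (-0.37,3.55) (-1.70,4.38) (-5.82,5.47) (-6.59,4.84) (-3.05,-2.53) (-0.46,-4.88)

t = z/height = 14/15 = 0.933333
s = 1 + (scale-1)·z/height = 1 + (1.43-1)·14/15 = 1.401333
θ = twist·z/height = -295°·14/15 = -275.3333° = -4.805473 rad
cos θ = 0.092950, sin θ = 0.995671 (intermediates below are computed at full precision and shown rounded to 5 d.p.)
v1: (-4,-5) → rotate → (4.60655,-4.44743) → ×s → (6.45532,-6.23234) → (6.46,-6.23)
v2: (-1,-3) → rotate → (2.89406,-1.27452) → ×s → (4.05555,-1.78603) → (4.06,-1.79)
v3: (2.5,0.5) → rotate → (-0.26546,2.53565) → ×s → (-0.37200,3.55329) → (-0.37,3.55)
v4: (3,1.5) → rotate → (-1.21466,3.12644) → ×s → (-1.70214,4.38118) → (-1.70,4.38)
v5: (3.5,4.5) → rotate → (-4.15519,3.90312) → ×s → (-5.82281,5.46958) → (-5.82,5.47)
v6: (3,5) → rotate → (-4.69950,3.45176) → ×s → (-6.58557,4.83707) → (-6.59,4.84)
v7: (-2,2) → rotate → (-2.17724,-1.80544) → ×s → (-3.05104,-2.53003) → (-3.05,-2.53)
v8: (-3.5,0) → rotate → (-0.32532,-3.48485) → ×s → (-0.45589,-4.88343) → (-0.46,-4.88)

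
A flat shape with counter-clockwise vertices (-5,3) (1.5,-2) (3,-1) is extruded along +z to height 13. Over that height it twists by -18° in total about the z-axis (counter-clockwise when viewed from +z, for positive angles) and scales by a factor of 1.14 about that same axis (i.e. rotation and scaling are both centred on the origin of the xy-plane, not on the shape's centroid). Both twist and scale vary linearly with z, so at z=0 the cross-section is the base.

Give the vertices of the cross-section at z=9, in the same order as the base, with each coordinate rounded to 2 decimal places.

Cross-section at z=9: (-4.65,4.40) (1.13,-2.50) (2.98,-1.78)

t = z/height = 9/13 = 0.692308
s = 1 + (scale-1)·z/height = 1 + (1.14-1)·9/13 = 1.096923
θ = twist·z/height = -18°·9/13 = -12.4615° = -0.217495 rad
cos θ = 0.976441, sin θ = -0.215784 (intermediates below are computed at full precision and shown rounded to 5 d.p.)
v1: (-5,3) → rotate → (-4.23485,4.00824) → ×s → (-4.64531,4.39674) → (-4.65,4.40)
v2: (1.5,-2) → rotate → (1.03309,-2.27656) → ×s → (1.13322,-2.49721) → (1.13,-2.50)
v3: (3,-1) → rotate → (2.71354,-1.62379) → ×s → (2.97654,-1.78118) → (2.98,-1.78)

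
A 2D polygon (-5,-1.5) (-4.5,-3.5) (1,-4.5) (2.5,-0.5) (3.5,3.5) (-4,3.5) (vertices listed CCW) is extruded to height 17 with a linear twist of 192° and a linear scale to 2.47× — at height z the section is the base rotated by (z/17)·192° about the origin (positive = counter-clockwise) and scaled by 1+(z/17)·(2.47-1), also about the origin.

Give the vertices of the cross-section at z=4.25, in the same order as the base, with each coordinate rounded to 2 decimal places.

t = z/height = 4.25/17 = 0.25
s = 1 + (scale-1)·z/height = 1 + (2.47-1)·4.25/17 = 1.367500
θ = twist·z/height = 192°·4.25/17 = 48.0000° = 0.837758 rad
cos θ = 0.669131, sin θ = 0.743145 (intermediates below are computed at full precision and shown rounded to 5 d.p.)
v1: (-5,-1.5) → rotate → (-2.23094,-4.71942) → ×s → (-3.05080,-6.45381) → (-3.05,-6.45)
v2: (-4.5,-3.5) → rotate → (-0.41008,-5.68611) → ×s → (-0.56079,-7.77575) → (-0.56,-7.78)
v3: (1,-4.5) → rotate → (4.01328,-2.26794) → ×s → (5.48816,-3.10141) → (5.49,-3.10)
v4: (2.5,-0.5) → rotate → (2.04440,1.52330) → ×s → (2.79572,2.08311) → (2.80,2.08)
v5: (3.5,3.5) → rotate → (-0.25905,4.94296) → ×s → (-0.35425,6.75950) → (-0.35,6.76)
v6: (-4,3.5) → rotate → (-5.27753,-0.63062) → ×s → (-7.21702,-0.86238) → (-7.22,-0.86)

Cross-section at z=4.25: (-3.05,-6.45) (-0.56,-7.78) (5.49,-3.10) (2.80,2.08) (-0.35,6.76) (-7.22,-0.86)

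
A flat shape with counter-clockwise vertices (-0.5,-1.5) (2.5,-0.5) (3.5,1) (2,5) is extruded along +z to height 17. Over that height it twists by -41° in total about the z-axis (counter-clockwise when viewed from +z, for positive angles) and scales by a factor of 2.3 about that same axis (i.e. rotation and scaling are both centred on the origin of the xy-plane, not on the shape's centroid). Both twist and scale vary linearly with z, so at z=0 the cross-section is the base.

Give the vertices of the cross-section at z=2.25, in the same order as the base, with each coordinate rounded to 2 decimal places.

Cross-section at z=2.25: (-0.75,-1.69) (2.86,-0.86) (4.19,0.78) (2.89,5.61)

t = z/height = 2.25/17 = 0.132353
s = 1 + (scale-1)·z/height = 1 + (2.3-1)·2.25/17 = 1.172059
θ = twist·z/height = -41°·2.25/17 = -5.4265° = -0.094710 rad
cos θ = 0.995518, sin θ = -0.094568 (intermediates below are computed at full precision and shown rounded to 5 d.p.)
v1: (-0.5,-1.5) → rotate → (-0.63961,-1.44599) → ×s → (-0.74966,-1.69479) → (-0.75,-1.69)
v2: (2.5,-0.5) → rotate → (2.44151,-0.73418) → ×s → (2.86160,-0.86050) → (2.86,-0.86)
v3: (3.5,1) → rotate → (3.57888,0.66453) → ×s → (4.19466,0.77887) → (4.19,0.78)
v4: (2,5) → rotate → (2.46388,4.78846) → ×s → (2.88781,5.61235) → (2.89,5.61)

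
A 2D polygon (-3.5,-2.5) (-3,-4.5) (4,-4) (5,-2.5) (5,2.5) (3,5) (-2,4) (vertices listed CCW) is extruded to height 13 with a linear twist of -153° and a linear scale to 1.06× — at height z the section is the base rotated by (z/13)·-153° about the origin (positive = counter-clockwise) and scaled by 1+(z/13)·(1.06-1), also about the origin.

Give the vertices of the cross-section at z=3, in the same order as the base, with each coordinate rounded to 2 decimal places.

t = z/height = 3/13 = 0.230769
s = 1 + (scale-1)·z/height = 1 + (1.06-1)·3/13 = 1.013846
θ = twist·z/height = -153°·3/13 = -35.3077° = -0.616235 rad
cos θ = 0.816060, sin θ = -0.577967 (intermediates below are computed at full precision and shown rounded to 5 d.p.)
v1: (-3.5,-2.5) → rotate → (-4.30113,-0.01726) → ×s → (-4.36068,-0.01750) → (-4.36,-0.02)
v2: (-3,-4.5) → rotate → (-5.04903,-1.93837) → ×s → (-5.11894,-1.96521) → (-5.12,-1.97)
v3: (4,-4) → rotate → (0.95237,-5.57611) → ×s → (0.96556,-5.65332) → (0.97,-5.65)
v4: (5,-2.5) → rotate → (2.63538,-4.92999) → ×s → (2.67187,-4.99825) → (2.67,-5.00)
v5: (5,2.5) → rotate → (5.52522,-0.84969) → ×s → (5.60172,-0.86145) → (5.60,-0.86)
v6: (3,5) → rotate → (5.33802,2.34640) → ×s → (5.41193,2.37889) → (5.41,2.38)
v7: (-2,4) → rotate → (0.67975,4.42017) → ×s → (0.68916,4.48138) → (0.69,4.48)

Cross-section at z=3: (-4.36,-0.02) (-5.12,-1.97) (0.97,-5.65) (2.67,-5.00) (5.60,-0.86) (5.41,2.38) (0.69,4.48)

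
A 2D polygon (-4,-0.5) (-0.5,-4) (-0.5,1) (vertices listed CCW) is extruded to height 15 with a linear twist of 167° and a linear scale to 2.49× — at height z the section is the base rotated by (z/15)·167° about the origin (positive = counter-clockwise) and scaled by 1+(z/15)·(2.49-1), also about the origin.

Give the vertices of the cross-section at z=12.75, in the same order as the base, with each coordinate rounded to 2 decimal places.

Cross-section at z=12.75: (7.84,-4.70) (6.48,6.44) (-0.50,-2.48)

t = z/height = 12.75/15 = 0.85
s = 1 + (scale-1)·z/height = 1 + (2.49-1)·12.75/15 = 2.266500
θ = twist·z/height = 167°·12.75/15 = 141.9500° = 2.477495 rad
cos θ = -0.787473, sin θ = 0.616349 (intermediates below are computed at full precision and shown rounded to 5 d.p.)
v1: (-4,-0.5) → rotate → (3.45807,-2.07166) → ×s → (7.83771,-4.69542) → (7.84,-4.70)
v2: (-0.5,-4) → rotate → (2.85913,2.84172) → ×s → (6.48022,6.44075) → (6.48,6.44)
v3: (-0.5,1) → rotate → (-0.22261,-1.09565) → ×s → (-0.50455,-2.48329) → (-0.50,-2.48)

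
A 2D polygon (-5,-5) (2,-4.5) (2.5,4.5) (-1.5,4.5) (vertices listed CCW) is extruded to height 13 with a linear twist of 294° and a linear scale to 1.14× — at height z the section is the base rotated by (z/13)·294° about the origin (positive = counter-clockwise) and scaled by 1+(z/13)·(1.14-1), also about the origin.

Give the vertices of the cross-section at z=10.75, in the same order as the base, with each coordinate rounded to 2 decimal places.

Cross-section at z=10.75: (-2.45,7.50) (-5.49,0.28) (3.22,-4.76) (5.24,-0.78)

t = z/height = 10.75/13 = 0.826923
s = 1 + (scale-1)·z/height = 1 + (1.14-1)·10.75/13 = 1.115769
θ = twist·z/height = 294°·10.75/13 = 243.1154° = 4.243164 rad
cos θ = -0.452195, sin θ = -0.891919 (intermediates below are computed at full precision and shown rounded to 5 d.p.)
v1: (-5,-5) → rotate → (-2.19862,6.72057) → ×s → (-2.45315,7.49861) → (-2.45,7.50)
v2: (2,-4.5) → rotate → (-4.91803,0.25104) → ×s → (-5.48738,0.28010) → (-5.49,0.28)
v3: (2.5,4.5) → rotate → (2.88315,-4.26468) → ×s → (3.21693,-4.75839) → (3.22,-4.76)
v4: (-1.5,4.5) → rotate → (4.69193,-0.69700) → ×s → (5.23511,-0.77769) → (5.24,-0.78)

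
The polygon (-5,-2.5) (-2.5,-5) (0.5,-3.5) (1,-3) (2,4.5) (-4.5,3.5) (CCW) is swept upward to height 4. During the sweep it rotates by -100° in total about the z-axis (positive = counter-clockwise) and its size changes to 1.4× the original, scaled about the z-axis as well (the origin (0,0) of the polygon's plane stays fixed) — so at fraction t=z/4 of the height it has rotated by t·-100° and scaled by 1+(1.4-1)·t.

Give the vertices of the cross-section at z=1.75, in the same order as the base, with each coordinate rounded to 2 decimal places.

t = z/height = 1.75/4 = 0.4375
s = 1 + (scale-1)·z/height = 1 + (1.4-1)·1.75/4 = 1.175000
θ = twist·z/height = -100°·1.75/4 = -43.7500° = -0.763582 rad
cos θ = 0.722364, sin θ = -0.691513 (intermediates below are computed at full precision and shown rounded to 5 d.p.)
v1: (-5,-2.5) → rotate → (-5.34060,1.65166) → ×s → (-6.27521,1.94070) → (-6.28,1.94)
v2: (-2.5,-5) → rotate → (-5.26348,-1.88304) → ×s → (-6.18458,-2.21257) → (-6.18,-2.21)
v3: (0.5,-3.5) → rotate → (-2.05911,-2.87403) → ×s → (-2.41946,-3.37699) → (-2.42,-3.38)
v4: (1,-3) → rotate → (-1.35218,-2.85860) → ×s → (-1.58881,-3.35886) → (-1.59,-3.36)
v5: (2,4.5) → rotate → (4.55654,1.86761) → ×s → (5.35393,2.19444) → (5.35,2.19)
v6: (-4.5,3.5) → rotate → (-0.83034,5.64008) → ×s → (-0.97565,6.62710) → (-0.98,6.63)

Cross-section at z=1.75: (-6.28,1.94) (-6.18,-2.21) (-2.42,-3.38) (-1.59,-3.36) (5.35,2.19) (-0.98,6.63)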